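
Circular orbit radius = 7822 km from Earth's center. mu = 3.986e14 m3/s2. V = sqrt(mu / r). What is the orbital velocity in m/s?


V = sqrt(3.986e14 / 7822000) = 7139 m/s

7139 m/s


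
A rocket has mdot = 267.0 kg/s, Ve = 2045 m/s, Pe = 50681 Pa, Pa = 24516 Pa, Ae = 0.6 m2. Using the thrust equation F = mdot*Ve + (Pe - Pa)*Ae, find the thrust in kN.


F = 267.0 * 2045 + (50681 - 24516) * 0.6 = 561714.0 N = 561.7 kN

561.7 kN


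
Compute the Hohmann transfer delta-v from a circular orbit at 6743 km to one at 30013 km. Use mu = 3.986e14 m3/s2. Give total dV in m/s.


V1 = sqrt(mu/r1) = 7688.51 m/s
dV1 = V1*(sqrt(2*r2/(r1+r2)) - 1) = 2136.83 m/s
V2 = sqrt(mu/r2) = 3644.3 m/s
dV2 = V2*(1 - sqrt(2*r1/(r1+r2))) = 1436.85 m/s
Total dV = 3574 m/s

3574 m/s


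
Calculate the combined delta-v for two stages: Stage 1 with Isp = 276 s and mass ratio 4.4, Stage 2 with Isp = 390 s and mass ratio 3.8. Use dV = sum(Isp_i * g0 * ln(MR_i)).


dV1 = 276 * 9.81 * ln(4.4) = 4011.5 m/s
dV2 = 390 * 9.81 * ln(3.8) = 5107.6 m/s
Total dV = 4011.5 + 5107.6 = 9119.1 m/s ~ 9119 m/s

9119 m/s


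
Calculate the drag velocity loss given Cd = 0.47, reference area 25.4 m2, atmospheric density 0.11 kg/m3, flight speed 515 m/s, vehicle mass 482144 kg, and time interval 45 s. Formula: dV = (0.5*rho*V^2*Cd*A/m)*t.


D = 0.5 * 0.11 * 515^2 * 0.47 * 25.4 = 174144.08 N
a = 174144.08 / 482144 = 0.3612 m/s2
dV = 0.3612 * 45 = 16.3 m/s

16.3 m/s


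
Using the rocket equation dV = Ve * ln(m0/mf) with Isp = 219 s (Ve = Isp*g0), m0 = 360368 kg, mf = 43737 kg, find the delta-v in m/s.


Ve = 219 * 9.81 = 2148.39 m/s
dV = 2148.39 * ln(360368/43737) = 4531 m/s

4531 m/s


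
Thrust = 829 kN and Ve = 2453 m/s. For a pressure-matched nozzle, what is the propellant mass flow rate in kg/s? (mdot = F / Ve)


mdot = F / Ve = 829000 / 2453 = 338.0 kg/s

338.0 kg/s


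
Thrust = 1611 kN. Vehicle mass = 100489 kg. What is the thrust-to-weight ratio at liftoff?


TWR = 1611000 / (100489 * 9.81) = 1.63

1.63


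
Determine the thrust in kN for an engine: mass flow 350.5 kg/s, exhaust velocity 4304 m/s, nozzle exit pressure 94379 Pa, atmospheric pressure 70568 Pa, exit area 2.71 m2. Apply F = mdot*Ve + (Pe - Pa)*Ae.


F = 350.5 * 4304 + (94379 - 70568) * 2.71 = 1.5731e+06 N = 1573.1 kN

1573.1 kN


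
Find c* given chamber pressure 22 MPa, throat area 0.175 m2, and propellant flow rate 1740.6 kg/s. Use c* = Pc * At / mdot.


c* = 22e6 * 0.175 / 1740.6 = 2212 m/s

2212 m/s


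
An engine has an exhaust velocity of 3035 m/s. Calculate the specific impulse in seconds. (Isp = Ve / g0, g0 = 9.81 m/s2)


Isp = Ve / g0 = 3035 / 9.81 = 309.4 s

309.4 s


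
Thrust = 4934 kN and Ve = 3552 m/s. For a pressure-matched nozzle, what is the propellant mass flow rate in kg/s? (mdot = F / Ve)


mdot = F / Ve = 4934000 / 3552 = 1389.1 kg/s

1389.1 kg/s


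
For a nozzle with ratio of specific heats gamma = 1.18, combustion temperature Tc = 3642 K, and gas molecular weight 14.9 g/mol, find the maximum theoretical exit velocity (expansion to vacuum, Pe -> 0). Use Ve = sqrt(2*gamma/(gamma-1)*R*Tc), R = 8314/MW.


R = 8314 / 14.9 = 557.99 J/(kg.K)
Ve = sqrt(2 * 1.18 / (1.18 - 1) * 557.99 * 3642) = 5162 m/s

5162 m/s


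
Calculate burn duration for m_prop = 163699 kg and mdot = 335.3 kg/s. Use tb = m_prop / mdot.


tb = 163699 / 335.3 = 488.2 s

488.2 s


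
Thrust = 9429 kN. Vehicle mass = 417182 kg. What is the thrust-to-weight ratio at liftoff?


TWR = 9429000 / (417182 * 9.81) = 2.3

2.3


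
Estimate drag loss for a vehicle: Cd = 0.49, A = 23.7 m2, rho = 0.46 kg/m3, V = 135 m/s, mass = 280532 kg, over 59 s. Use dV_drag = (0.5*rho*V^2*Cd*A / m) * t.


D = 0.5 * 0.46 * 135^2 * 0.49 * 23.7 = 48678.79 N
a = 48678.79 / 280532 = 0.1735 m/s2
dV = 0.1735 * 59 = 10.2 m/s

10.2 m/s


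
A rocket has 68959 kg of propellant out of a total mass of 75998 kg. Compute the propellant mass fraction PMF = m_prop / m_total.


PMF = 68959 / 75998 = 0.907

0.907


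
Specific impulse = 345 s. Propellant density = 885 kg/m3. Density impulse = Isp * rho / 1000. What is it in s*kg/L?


rho*Isp = 345 * 885 / 1000 = 305 s*kg/L

305 s*kg/L


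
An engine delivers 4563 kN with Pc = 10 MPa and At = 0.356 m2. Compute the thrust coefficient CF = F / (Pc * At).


CF = 4563000 / (10e6 * 0.356) = 1.28

1.28


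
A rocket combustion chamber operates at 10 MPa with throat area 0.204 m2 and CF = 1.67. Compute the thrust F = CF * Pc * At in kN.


F = 1.67 * 10e6 * 0.204 = 3.4068e+06 N = 3406.8 kN

3406.8 kN


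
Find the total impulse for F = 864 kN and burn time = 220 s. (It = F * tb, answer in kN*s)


It = 864 * 220 = 190080 kN*s

190080 kN*s


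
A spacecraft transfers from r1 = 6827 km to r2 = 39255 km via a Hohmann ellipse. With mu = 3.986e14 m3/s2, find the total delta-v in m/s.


V1 = sqrt(mu/r1) = 7641.06 m/s
dV1 = V1*(sqrt(2*r2/(r1+r2)) - 1) = 2332.51 m/s
V2 = sqrt(mu/r2) = 3186.55 m/s
dV2 = V2*(1 - sqrt(2*r1/(r1+r2))) = 1452.01 m/s
Total dV = 3785 m/s

3785 m/s


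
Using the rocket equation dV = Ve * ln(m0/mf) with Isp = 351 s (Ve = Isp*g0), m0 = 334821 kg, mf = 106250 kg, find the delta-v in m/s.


Ve = 351 * 9.81 = 3443.31 m/s
dV = 3443.31 * ln(334821/106250) = 3952 m/s

3952 m/s


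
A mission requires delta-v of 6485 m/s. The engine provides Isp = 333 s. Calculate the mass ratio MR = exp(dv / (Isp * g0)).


Ve = 333 * 9.81 = 3266.73 m/s
MR = exp(6485 / 3266.73) = 7.28

7.28


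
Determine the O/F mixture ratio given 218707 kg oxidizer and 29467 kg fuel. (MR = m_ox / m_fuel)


MR = 218707 / 29467 = 7.42

7.42


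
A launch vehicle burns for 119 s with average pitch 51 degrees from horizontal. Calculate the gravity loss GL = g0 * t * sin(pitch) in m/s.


GL = 9.81 * 119 * sin(51 deg) = 907 m/s

907 m/s


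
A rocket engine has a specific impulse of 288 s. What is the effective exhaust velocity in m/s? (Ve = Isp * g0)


Ve = Isp * g0 = 288 * 9.81 = 2825.3 m/s

2825.3 m/s


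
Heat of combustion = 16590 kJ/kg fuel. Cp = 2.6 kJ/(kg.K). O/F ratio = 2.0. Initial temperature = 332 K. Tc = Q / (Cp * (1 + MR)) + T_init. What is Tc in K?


Tc = 16590 / (2.6 * (1 + 2.0)) + 332 = 2459 K

2459 K


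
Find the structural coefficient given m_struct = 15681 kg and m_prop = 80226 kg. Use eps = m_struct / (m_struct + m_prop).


eps = 15681 / (15681 + 80226) = 0.1635

0.1635


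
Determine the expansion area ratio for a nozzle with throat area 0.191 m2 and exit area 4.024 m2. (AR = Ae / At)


AR = 4.024 / 0.191 = 21.1

21.1


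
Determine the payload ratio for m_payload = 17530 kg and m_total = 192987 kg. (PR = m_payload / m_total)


PR = 17530 / 192987 = 0.0908

0.0908


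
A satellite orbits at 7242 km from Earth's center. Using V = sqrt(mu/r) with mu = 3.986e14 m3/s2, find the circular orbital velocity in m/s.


V = sqrt(3.986e14 / 7242000) = 7419 m/s

7419 m/s


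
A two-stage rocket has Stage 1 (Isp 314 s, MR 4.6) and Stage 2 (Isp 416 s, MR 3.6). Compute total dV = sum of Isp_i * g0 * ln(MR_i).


dV1 = 314 * 9.81 * ln(4.6) = 4700.8 m/s
dV2 = 416 * 9.81 * ln(3.6) = 5227.4 m/s
Total dV = 4700.8 + 5227.4 = 9928.2 m/s ~ 9928 m/s

9928 m/s


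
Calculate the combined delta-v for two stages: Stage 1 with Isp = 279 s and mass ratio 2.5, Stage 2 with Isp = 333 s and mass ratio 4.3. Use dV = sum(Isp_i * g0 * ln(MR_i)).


dV1 = 279 * 9.81 * ln(2.5) = 2507.9 m/s
dV2 = 333 * 9.81 * ln(4.3) = 4764.9 m/s
Total dV = 2507.9 + 4764.9 = 7272.8 m/s ~ 7273 m/s

7273 m/s


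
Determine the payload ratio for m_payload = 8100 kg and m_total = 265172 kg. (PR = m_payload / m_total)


PR = 8100 / 265172 = 0.0305

0.0305


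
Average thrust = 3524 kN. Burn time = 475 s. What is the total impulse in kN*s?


It = 3524 * 475 = 1673900 kN*s

1673900 kN*s


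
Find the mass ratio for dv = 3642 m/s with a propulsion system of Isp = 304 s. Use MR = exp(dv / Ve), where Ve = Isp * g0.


Ve = 304 * 9.81 = 2982.24 m/s
MR = exp(3642 / 2982.24) = 3.391

3.391


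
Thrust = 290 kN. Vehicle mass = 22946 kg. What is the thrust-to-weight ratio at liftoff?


TWR = 290000 / (22946 * 9.81) = 1.29

1.29


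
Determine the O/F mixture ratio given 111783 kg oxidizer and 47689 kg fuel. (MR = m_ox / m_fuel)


MR = 111783 / 47689 = 2.34

2.34


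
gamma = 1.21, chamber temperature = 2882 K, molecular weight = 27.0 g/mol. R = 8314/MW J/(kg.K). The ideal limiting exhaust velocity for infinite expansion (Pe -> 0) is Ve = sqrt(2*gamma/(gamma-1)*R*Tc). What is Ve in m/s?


R = 8314 / 27.0 = 307.93 J/(kg.K)
Ve = sqrt(2 * 1.21 / (1.21 - 1) * 307.93 * 2882) = 3198 m/s

3198 m/s


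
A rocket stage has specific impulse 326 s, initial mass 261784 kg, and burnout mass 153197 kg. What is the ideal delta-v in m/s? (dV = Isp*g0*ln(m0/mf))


Ve = 326 * 9.81 = 3198.06 m/s
dV = 3198.06 * ln(261784/153197) = 1714 m/s

1714 m/s


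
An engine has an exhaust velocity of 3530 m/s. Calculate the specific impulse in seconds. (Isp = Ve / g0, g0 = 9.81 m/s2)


Isp = Ve / g0 = 3530 / 9.81 = 359.8 s

359.8 s


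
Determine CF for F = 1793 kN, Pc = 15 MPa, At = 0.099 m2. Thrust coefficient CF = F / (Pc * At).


CF = 1793000 / (15e6 * 0.099) = 1.21

1.21


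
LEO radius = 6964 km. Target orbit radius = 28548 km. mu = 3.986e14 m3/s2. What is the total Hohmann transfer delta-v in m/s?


V1 = sqrt(mu/r1) = 7565.53 m/s
dV1 = V1*(sqrt(2*r2/(r1+r2)) - 1) = 2027.47 m/s
V2 = sqrt(mu/r2) = 3736.64 m/s
dV2 = V2*(1 - sqrt(2*r1/(r1+r2))) = 1396.52 m/s
Total dV = 3424 m/s

3424 m/s


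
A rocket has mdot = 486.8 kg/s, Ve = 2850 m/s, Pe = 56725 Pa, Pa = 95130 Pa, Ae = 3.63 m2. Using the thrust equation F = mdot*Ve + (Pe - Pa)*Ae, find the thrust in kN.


F = 486.8 * 2850 + (56725 - 95130) * 3.63 = 1.2480e+06 N = 1248.0 kN

1248.0 kN


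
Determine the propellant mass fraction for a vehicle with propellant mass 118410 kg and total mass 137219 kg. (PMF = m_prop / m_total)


PMF = 118410 / 137219 = 0.863

0.863


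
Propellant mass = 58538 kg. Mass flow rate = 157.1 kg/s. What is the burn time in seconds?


tb = 58538 / 157.1 = 372.6 s

372.6 s


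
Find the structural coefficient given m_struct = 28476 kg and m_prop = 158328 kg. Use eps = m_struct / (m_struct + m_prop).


eps = 28476 / (28476 + 158328) = 0.1524

0.1524


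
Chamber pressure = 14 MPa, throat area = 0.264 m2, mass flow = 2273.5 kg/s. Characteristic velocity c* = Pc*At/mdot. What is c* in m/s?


c* = 14e6 * 0.264 / 2273.5 = 1626 m/s

1626 m/s


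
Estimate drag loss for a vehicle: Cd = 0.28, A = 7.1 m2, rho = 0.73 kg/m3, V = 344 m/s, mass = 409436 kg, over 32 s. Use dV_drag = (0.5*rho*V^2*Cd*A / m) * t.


D = 0.5 * 0.73 * 344^2 * 0.28 * 7.1 = 85866.97 N
a = 85866.97 / 409436 = 0.2097 m/s2
dV = 0.2097 * 32 = 6.7 m/s

6.7 m/s


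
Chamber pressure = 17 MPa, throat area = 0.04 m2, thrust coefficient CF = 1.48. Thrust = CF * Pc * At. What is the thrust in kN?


F = 1.48 * 17e6 * 0.04 = 1.0064e+06 N = 1006.4 kN

1006.4 kN


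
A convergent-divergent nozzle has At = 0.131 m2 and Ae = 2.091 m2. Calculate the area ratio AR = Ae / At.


AR = 2.091 / 0.131 = 16.0

16.0


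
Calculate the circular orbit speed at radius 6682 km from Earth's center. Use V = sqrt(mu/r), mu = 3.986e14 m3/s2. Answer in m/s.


V = sqrt(3.986e14 / 6682000) = 7724 m/s

7724 m/s


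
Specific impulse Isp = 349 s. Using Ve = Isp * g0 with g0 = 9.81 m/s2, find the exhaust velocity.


Ve = Isp * g0 = 349 * 9.81 = 3423.7 m/s

3423.7 m/s


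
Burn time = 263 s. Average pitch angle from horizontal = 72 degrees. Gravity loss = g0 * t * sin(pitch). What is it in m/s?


GL = 9.81 * 263 * sin(72 deg) = 2454 m/s

2454 m/s


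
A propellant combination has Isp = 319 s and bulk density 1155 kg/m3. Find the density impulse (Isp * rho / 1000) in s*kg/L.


rho*Isp = 319 * 1155 / 1000 = 368 s*kg/L

368 s*kg/L


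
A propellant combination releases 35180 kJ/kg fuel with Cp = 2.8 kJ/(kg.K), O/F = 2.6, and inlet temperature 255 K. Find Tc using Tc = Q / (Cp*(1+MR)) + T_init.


Tc = 35180 / (2.8 * (1 + 2.6)) + 255 = 3745 K

3745 K


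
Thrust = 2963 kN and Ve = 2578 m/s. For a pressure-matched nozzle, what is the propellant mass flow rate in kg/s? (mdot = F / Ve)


mdot = F / Ve = 2963000 / 2578 = 1149.3 kg/s

1149.3 kg/s


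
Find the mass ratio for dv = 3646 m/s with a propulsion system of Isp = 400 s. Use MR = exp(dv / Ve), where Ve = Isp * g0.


Ve = 400 * 9.81 = 3924.0 m/s
MR = exp(3646 / 3924.0) = 2.532

2.532


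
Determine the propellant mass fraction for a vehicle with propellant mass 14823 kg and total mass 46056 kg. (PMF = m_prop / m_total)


PMF = 14823 / 46056 = 0.322

0.322


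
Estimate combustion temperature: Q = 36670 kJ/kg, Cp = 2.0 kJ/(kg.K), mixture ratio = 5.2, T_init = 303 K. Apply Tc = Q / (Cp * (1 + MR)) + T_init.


Tc = 36670 / (2.0 * (1 + 5.2)) + 303 = 3260 K

3260 K


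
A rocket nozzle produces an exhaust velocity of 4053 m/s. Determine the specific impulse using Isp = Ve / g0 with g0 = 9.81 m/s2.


Isp = Ve / g0 = 4053 / 9.81 = 413.1 s

413.1 s


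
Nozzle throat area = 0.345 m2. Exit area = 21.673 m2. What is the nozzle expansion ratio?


AR = 21.673 / 0.345 = 62.8

62.8


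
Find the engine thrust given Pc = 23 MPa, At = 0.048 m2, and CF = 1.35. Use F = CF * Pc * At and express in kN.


F = 1.35 * 23e6 * 0.048 = 1.4904e+06 N = 1490.4 kN

1490.4 kN


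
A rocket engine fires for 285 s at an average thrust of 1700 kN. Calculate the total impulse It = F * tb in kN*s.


It = 1700 * 285 = 484500 kN*s

484500 kN*s


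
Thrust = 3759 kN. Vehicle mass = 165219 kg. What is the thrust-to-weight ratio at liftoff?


TWR = 3759000 / (165219 * 9.81) = 2.32

2.32


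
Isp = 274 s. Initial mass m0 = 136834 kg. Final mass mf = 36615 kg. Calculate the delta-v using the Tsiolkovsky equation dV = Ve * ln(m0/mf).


Ve = 274 * 9.81 = 2687.94 m/s
dV = 2687.94 * ln(136834/36615) = 3544 m/s

3544 m/s


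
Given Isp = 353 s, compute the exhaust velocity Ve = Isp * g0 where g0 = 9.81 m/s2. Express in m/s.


Ve = Isp * g0 = 353 * 9.81 = 3462.9 m/s

3462.9 m/s


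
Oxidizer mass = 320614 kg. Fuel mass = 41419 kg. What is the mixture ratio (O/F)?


MR = 320614 / 41419 = 7.74

7.74


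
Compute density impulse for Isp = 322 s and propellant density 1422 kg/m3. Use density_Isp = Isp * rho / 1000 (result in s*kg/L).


rho*Isp = 322 * 1422 / 1000 = 458 s*kg/L

458 s*kg/L


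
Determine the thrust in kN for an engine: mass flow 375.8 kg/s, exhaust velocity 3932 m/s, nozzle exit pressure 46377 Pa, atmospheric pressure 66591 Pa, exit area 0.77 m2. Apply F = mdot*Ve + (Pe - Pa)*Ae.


F = 375.8 * 3932 + (46377 - 66591) * 0.77 = 1.4621e+06 N = 1462.1 kN

1462.1 kN


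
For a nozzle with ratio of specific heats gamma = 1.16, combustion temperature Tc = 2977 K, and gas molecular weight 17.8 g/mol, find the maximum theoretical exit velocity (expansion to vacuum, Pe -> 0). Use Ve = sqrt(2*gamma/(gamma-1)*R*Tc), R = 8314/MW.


R = 8314 / 17.8 = 467.08 J/(kg.K)
Ve = sqrt(2 * 1.16 / (1.16 - 1) * 467.08 * 2977) = 4490 m/s

4490 m/s


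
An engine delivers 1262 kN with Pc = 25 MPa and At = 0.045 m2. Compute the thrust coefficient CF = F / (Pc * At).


CF = 1262000 / (25e6 * 0.045) = 1.12

1.12


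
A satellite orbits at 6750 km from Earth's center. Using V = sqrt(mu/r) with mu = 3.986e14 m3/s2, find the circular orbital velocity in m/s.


V = sqrt(3.986e14 / 6750000) = 7685 m/s

7685 m/s


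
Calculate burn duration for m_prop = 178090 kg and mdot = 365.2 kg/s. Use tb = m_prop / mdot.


tb = 178090 / 365.2 = 487.7 s

487.7 s


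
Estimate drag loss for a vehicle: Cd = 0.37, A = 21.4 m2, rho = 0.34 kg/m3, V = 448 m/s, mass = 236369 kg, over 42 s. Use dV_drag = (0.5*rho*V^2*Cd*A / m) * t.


D = 0.5 * 0.34 * 448^2 * 0.37 * 21.4 = 270159.63 N
a = 270159.63 / 236369 = 1.143 m/s2
dV = 1.143 * 42 = 48.0 m/s

48.0 m/s


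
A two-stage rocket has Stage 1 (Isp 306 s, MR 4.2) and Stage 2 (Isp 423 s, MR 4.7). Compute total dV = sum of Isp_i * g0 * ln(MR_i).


dV1 = 306 * 9.81 * ln(4.2) = 4307.9 m/s
dV2 = 423 * 9.81 * ln(4.7) = 6421.8 m/s
Total dV = 4307.9 + 6421.8 = 10729.7 m/s ~ 10730 m/s

10730 m/s


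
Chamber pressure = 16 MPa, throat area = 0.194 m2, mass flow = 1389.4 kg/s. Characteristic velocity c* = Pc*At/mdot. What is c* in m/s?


c* = 16e6 * 0.194 / 1389.4 = 2234 m/s

2234 m/s


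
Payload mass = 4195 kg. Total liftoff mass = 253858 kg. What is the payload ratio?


PR = 4195 / 253858 = 0.0165

0.0165


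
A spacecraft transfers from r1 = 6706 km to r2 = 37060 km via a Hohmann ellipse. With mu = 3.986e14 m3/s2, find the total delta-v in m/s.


V1 = sqrt(mu/r1) = 7709.69 m/s
dV1 = V1*(sqrt(2*r2/(r1+r2)) - 1) = 2323.43 m/s
V2 = sqrt(mu/r2) = 3279.56 m/s
dV2 = V2*(1 - sqrt(2*r1/(r1+r2))) = 1464.07 m/s
Total dV = 3788 m/s

3788 m/s


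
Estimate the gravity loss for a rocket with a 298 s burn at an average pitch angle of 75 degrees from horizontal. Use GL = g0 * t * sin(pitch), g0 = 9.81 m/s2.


GL = 9.81 * 298 * sin(75 deg) = 2824 m/s

2824 m/s


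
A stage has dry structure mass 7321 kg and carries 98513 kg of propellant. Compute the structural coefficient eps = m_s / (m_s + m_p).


eps = 7321 / (7321 + 98513) = 0.0692

0.0692


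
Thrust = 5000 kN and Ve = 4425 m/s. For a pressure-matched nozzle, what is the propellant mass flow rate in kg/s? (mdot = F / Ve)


mdot = F / Ve = 5000000 / 4425 = 1129.9 kg/s

1129.9 kg/s


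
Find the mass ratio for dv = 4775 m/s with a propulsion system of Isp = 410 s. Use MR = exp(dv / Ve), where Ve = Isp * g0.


Ve = 410 * 9.81 = 4022.1 m/s
MR = exp(4775 / 4022.1) = 3.278

3.278


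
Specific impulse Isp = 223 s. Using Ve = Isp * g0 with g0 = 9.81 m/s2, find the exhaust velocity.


Ve = Isp * g0 = 223 * 9.81 = 2187.6 m/s

2187.6 m/s


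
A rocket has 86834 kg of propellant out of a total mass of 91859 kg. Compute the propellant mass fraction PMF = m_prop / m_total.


PMF = 86834 / 91859 = 0.945

0.945


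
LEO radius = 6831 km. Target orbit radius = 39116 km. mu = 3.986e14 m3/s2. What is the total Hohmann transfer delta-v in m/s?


V1 = sqrt(mu/r1) = 7638.82 m/s
dV1 = V1*(sqrt(2*r2/(r1+r2)) - 1) = 2328.77 m/s
V2 = sqrt(mu/r2) = 3192.21 m/s
dV2 = V2*(1 - sqrt(2*r1/(r1+r2))) = 1451.53 m/s
Total dV = 3780 m/s

3780 m/s


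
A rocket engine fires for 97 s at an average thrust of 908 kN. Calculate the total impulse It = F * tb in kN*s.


It = 908 * 97 = 88076 kN*s

88076 kN*s


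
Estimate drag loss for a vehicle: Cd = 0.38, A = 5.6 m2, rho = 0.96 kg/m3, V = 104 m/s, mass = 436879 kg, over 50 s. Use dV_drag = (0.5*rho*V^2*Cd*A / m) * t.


D = 0.5 * 0.96 * 104^2 * 0.38 * 5.6 = 11047.9 N
a = 11047.9 / 436879 = 0.0253 m/s2
dV = 0.0253 * 50 = 1.3 m/s

1.3 m/s


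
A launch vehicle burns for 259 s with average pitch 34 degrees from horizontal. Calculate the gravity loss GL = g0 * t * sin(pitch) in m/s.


GL = 9.81 * 259 * sin(34 deg) = 1421 m/s

1421 m/s


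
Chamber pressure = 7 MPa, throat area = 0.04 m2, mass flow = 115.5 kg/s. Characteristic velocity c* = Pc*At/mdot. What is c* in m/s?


c* = 7e6 * 0.04 / 115.5 = 2424 m/s

2424 m/s


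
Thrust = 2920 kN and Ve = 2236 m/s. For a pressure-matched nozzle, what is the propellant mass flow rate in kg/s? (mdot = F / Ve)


mdot = F / Ve = 2920000 / 2236 = 1305.9 kg/s

1305.9 kg/s


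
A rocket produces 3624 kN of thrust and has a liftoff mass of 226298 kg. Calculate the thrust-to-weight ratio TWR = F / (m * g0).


TWR = 3624000 / (226298 * 9.81) = 1.63

1.63


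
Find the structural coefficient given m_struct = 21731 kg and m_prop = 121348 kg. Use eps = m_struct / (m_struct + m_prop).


eps = 21731 / (21731 + 121348) = 0.1519

0.1519


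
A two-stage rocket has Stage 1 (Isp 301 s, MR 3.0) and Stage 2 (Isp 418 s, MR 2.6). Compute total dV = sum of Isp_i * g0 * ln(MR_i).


dV1 = 301 * 9.81 * ln(3.0) = 3244.0 m/s
dV2 = 418 * 9.81 * ln(2.6) = 3918.2 m/s
Total dV = 3244.0 + 3918.2 = 7162.2 m/s ~ 7162 m/s

7162 m/s


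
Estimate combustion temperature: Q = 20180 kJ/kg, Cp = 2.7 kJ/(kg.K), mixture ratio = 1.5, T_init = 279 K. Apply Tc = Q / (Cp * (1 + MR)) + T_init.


Tc = 20180 / (2.7 * (1 + 1.5)) + 279 = 3269 K

3269 K


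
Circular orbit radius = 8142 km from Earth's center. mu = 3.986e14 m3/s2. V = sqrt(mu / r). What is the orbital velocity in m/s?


V = sqrt(3.986e14 / 8142000) = 6997 m/s

6997 m/s


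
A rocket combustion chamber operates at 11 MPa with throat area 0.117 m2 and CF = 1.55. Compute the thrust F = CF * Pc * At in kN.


F = 1.55 * 11e6 * 0.117 = 1.9948e+06 N = 1994.8 kN

1994.8 kN


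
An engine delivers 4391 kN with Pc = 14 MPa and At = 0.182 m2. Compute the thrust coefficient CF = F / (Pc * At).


CF = 4391000 / (14e6 * 0.182) = 1.72

1.72


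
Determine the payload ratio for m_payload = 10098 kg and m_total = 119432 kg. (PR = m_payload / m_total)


PR = 10098 / 119432 = 0.0846

0.0846


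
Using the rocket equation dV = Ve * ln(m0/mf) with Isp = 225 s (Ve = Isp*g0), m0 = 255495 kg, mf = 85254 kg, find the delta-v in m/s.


Ve = 225 * 9.81 = 2207.25 m/s
dV = 2207.25 * ln(255495/85254) = 2423 m/s

2423 m/s


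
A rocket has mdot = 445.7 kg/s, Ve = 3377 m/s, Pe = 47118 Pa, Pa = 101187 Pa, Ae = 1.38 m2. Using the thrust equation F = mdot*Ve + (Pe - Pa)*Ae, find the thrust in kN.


F = 445.7 * 3377 + (47118 - 101187) * 1.38 = 1.4305e+06 N = 1430.5 kN

1430.5 kN


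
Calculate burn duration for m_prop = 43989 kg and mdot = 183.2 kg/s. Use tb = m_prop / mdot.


tb = 43989 / 183.2 = 240.1 s

240.1 s


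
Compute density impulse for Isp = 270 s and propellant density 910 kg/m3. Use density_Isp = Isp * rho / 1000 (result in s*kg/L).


rho*Isp = 270 * 910 / 1000 = 246 s*kg/L

246 s*kg/L


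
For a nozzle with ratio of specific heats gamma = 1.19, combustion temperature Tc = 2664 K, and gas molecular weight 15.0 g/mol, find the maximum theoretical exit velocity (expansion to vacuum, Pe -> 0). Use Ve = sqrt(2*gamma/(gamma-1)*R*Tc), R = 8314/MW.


R = 8314 / 15.0 = 554.27 J/(kg.K)
Ve = sqrt(2 * 1.19 / (1.19 - 1) * 554.27 * 2664) = 4301 m/s

4301 m/s


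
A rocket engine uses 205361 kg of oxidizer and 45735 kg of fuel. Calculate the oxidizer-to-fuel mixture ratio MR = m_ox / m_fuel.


MR = 205361 / 45735 = 4.49

4.49


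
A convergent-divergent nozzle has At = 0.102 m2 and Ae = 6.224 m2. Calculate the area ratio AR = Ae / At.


AR = 6.224 / 0.102 = 61.0

61.0


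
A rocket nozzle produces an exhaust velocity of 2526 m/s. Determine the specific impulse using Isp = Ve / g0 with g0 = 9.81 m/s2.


Isp = Ve / g0 = 2526 / 9.81 = 257.5 s

257.5 s


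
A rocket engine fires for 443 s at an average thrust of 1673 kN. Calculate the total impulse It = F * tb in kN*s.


It = 1673 * 443 = 741139 kN*s

741139 kN*s


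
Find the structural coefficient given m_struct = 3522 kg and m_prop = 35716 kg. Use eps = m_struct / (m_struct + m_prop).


eps = 3522 / (3522 + 35716) = 0.0898

0.0898


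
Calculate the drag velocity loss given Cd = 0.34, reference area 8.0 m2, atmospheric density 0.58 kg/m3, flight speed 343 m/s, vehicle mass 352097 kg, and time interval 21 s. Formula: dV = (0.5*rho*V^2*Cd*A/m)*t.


D = 0.5 * 0.58 * 343^2 * 0.34 * 8.0 = 92801.53 N
a = 92801.53 / 352097 = 0.2636 m/s2
dV = 0.2636 * 21 = 5.5 m/s

5.5 m/s


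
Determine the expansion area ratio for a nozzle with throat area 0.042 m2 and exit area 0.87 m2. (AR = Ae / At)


AR = 0.87 / 0.042 = 20.7

20.7


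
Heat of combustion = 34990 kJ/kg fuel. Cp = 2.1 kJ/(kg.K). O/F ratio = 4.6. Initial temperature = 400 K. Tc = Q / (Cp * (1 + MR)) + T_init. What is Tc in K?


Tc = 34990 / (2.1 * (1 + 4.6)) + 400 = 3375 K

3375 K


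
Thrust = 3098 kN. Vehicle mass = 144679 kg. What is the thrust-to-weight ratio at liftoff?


TWR = 3098000 / (144679 * 9.81) = 2.18

2.18


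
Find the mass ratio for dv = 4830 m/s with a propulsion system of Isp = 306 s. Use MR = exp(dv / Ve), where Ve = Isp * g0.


Ve = 306 * 9.81 = 3001.86 m/s
MR = exp(4830 / 3001.86) = 4.998

4.998


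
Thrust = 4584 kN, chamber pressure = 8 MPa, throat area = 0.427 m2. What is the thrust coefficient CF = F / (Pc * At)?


CF = 4584000 / (8e6 * 0.427) = 1.34

1.34


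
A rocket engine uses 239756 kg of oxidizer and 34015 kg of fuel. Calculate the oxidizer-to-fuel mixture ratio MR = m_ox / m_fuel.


MR = 239756 / 34015 = 7.05

7.05


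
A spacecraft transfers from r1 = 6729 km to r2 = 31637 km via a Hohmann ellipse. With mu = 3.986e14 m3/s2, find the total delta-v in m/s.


V1 = sqrt(mu/r1) = 7696.5 m/s
dV1 = V1*(sqrt(2*r2/(r1+r2)) - 1) = 2187.5 m/s
V2 = sqrt(mu/r2) = 3549.53 m/s
dV2 = V2*(1 - sqrt(2*r1/(r1+r2))) = 1447.26 m/s
Total dV = 3635 m/s

3635 m/s


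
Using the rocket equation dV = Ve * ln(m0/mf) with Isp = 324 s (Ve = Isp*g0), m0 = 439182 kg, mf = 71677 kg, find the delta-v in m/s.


Ve = 324 * 9.81 = 3178.44 m/s
dV = 3178.44 * ln(439182/71677) = 5762 m/s

5762 m/s


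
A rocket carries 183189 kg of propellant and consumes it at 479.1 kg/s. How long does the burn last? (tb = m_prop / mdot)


tb = 183189 / 479.1 = 382.4 s

382.4 s


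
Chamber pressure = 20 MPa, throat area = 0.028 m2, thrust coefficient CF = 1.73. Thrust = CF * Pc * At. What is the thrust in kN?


F = 1.73 * 20e6 * 0.028 = 968800.0 N = 968.8 kN

968.8 kN


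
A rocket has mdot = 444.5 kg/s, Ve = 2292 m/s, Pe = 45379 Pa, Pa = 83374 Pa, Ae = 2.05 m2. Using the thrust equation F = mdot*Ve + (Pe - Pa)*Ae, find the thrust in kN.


F = 444.5 * 2292 + (45379 - 83374) * 2.05 = 940904.0 N = 940.9 kN

940.9 kN


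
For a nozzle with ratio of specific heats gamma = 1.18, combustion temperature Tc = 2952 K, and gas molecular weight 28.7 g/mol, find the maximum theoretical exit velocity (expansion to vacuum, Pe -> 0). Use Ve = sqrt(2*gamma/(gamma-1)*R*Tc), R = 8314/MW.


R = 8314 / 28.7 = 289.69 J/(kg.K)
Ve = sqrt(2 * 1.18 / (1.18 - 1) * 289.69 * 2952) = 3348 m/s

3348 m/s


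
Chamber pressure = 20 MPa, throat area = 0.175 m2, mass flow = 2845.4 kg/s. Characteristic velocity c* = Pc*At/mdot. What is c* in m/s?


c* = 20e6 * 0.175 / 2845.4 = 1230 m/s

1230 m/s


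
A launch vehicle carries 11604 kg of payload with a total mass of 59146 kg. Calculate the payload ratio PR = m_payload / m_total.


PR = 11604 / 59146 = 0.1962

0.1962


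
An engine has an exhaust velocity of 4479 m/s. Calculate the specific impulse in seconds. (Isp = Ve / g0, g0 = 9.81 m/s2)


Isp = Ve / g0 = 4479 / 9.81 = 456.6 s

456.6 s


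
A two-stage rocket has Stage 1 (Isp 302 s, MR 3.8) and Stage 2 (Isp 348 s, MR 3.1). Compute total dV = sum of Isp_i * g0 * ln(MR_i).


dV1 = 302 * 9.81 * ln(3.8) = 3955.1 m/s
dV2 = 348 * 9.81 * ln(3.1) = 3862.5 m/s
Total dV = 3955.1 + 3862.5 = 7817.6 m/s ~ 7818 m/s

7818 m/s


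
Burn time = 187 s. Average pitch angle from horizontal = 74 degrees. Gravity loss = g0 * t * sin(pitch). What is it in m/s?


GL = 9.81 * 187 * sin(74 deg) = 1763 m/s

1763 m/s


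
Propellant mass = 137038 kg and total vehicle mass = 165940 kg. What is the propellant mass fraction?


PMF = 137038 / 165940 = 0.826

0.826


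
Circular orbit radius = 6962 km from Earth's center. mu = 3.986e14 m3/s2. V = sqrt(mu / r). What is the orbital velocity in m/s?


V = sqrt(3.986e14 / 6962000) = 7567 m/s

7567 m/s


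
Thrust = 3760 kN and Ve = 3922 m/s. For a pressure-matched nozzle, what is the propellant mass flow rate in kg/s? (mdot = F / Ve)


mdot = F / Ve = 3760000 / 3922 = 958.7 kg/s

958.7 kg/s


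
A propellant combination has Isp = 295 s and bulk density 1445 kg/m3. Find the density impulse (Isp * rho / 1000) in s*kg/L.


rho*Isp = 295 * 1445 / 1000 = 426 s*kg/L

426 s*kg/L


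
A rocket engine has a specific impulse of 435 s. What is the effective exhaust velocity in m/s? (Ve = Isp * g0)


Ve = Isp * g0 = 435 * 9.81 = 4267.4 m/s

4267.4 m/s


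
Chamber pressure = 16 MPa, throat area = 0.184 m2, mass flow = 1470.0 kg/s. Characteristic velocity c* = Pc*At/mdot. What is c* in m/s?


c* = 16e6 * 0.184 / 1470.0 = 2003 m/s

2003 m/s


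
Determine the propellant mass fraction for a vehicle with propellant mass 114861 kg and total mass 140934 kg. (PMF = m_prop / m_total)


PMF = 114861 / 140934 = 0.815

0.815


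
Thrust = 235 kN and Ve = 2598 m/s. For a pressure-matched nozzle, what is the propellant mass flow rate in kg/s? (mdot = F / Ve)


mdot = F / Ve = 235000 / 2598 = 90.5 kg/s

90.5 kg/s


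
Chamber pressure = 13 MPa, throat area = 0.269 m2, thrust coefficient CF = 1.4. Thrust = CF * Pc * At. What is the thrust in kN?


F = 1.4 * 13e6 * 0.269 = 4.8958e+06 N = 4895.8 kN

4895.8 kN


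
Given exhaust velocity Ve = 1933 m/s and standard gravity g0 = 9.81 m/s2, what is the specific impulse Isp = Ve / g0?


Isp = Ve / g0 = 1933 / 9.81 = 197.0 s

197.0 s


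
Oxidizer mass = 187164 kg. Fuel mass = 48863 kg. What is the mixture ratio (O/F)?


MR = 187164 / 48863 = 3.83

3.83


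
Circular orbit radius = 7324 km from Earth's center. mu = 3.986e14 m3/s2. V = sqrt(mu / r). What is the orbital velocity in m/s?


V = sqrt(3.986e14 / 7324000) = 7377 m/s

7377 m/s


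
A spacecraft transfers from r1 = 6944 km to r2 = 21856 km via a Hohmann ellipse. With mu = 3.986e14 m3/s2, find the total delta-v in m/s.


V1 = sqrt(mu/r1) = 7576.42 m/s
dV1 = V1*(sqrt(2*r2/(r1+r2)) - 1) = 1757.59 m/s
V2 = sqrt(mu/r2) = 4270.55 m/s
dV2 = V2*(1 - sqrt(2*r1/(r1+r2))) = 1304.98 m/s
Total dV = 3063 m/s

3063 m/s


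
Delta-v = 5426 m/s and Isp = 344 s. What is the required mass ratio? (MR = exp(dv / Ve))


Ve = 344 * 9.81 = 3374.64 m/s
MR = exp(5426 / 3374.64) = 4.992

4.992


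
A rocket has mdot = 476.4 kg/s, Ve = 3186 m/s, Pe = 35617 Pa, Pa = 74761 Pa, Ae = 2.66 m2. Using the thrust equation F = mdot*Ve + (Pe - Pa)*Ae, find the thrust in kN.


F = 476.4 * 3186 + (35617 - 74761) * 2.66 = 1.4137e+06 N = 1413.7 kN

1413.7 kN


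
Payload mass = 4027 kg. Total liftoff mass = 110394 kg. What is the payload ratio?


PR = 4027 / 110394 = 0.0365

0.0365


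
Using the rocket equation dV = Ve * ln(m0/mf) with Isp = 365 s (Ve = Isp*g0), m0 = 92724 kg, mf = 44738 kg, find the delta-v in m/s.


Ve = 365 * 9.81 = 3580.65 m/s
dV = 3580.65 * ln(92724/44738) = 2610 m/s

2610 m/s


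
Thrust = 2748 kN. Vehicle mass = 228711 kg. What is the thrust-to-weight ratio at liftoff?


TWR = 2748000 / (228711 * 9.81) = 1.22

1.22


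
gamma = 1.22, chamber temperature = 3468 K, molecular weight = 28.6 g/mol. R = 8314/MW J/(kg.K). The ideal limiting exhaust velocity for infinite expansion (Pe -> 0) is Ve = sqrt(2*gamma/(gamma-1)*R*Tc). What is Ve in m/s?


R = 8314 / 28.6 = 290.7 J/(kg.K)
Ve = sqrt(2 * 1.22 / (1.22 - 1) * 290.7 * 3468) = 3344 m/s

3344 m/s


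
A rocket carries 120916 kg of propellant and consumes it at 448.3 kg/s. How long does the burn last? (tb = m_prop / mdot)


tb = 120916 / 448.3 = 269.7 s

269.7 s


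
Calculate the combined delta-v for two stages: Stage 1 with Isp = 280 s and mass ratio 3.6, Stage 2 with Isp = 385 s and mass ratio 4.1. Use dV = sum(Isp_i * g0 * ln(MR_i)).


dV1 = 280 * 9.81 * ln(3.6) = 3518.5 m/s
dV2 = 385 * 9.81 * ln(4.1) = 5329.1 m/s
Total dV = 3518.5 + 5329.1 = 8847.6 m/s ~ 8848 m/s

8848 m/s


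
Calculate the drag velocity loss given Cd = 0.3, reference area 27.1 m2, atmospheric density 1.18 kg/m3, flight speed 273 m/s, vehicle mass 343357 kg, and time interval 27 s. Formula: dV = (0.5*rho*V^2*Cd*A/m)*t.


D = 0.5 * 1.18 * 273^2 * 0.3 * 27.1 = 357493.25 N
a = 357493.25 / 343357 = 1.0412 m/s2
dV = 1.0412 * 27 = 28.1 m/s

28.1 m/s


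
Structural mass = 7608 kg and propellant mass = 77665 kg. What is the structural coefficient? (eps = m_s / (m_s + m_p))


eps = 7608 / (7608 + 77665) = 0.0892

0.0892


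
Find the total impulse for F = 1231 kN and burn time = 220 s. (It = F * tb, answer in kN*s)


It = 1231 * 220 = 270820 kN*s

270820 kN*s


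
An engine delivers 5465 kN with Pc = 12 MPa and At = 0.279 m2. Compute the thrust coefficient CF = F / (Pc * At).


CF = 5465000 / (12e6 * 0.279) = 1.63

1.63


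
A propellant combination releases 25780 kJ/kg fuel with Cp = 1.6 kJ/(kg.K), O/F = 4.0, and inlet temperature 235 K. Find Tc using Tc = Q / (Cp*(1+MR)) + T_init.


Tc = 25780 / (1.6 * (1 + 4.0)) + 235 = 3458 K

3458 K


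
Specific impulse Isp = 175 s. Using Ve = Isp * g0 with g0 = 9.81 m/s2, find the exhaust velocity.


Ve = Isp * g0 = 175 * 9.81 = 1716.8 m/s

1716.8 m/s


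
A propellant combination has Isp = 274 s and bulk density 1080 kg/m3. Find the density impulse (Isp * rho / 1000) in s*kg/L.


rho*Isp = 274 * 1080 / 1000 = 296 s*kg/L

296 s*kg/L


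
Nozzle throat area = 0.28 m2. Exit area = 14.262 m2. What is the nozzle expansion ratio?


AR = 14.262 / 0.28 = 50.9

50.9


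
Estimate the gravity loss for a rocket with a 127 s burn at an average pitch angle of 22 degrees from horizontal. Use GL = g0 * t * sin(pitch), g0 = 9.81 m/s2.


GL = 9.81 * 127 * sin(22 deg) = 467 m/s

467 m/s


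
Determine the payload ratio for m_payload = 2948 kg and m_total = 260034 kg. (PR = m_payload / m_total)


PR = 2948 / 260034 = 0.0113

0.0113


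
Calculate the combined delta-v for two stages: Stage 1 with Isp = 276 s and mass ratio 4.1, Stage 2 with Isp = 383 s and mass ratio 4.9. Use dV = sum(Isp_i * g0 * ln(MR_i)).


dV1 = 276 * 9.81 * ln(4.1) = 3820.3 m/s
dV2 = 383 * 9.81 * ln(4.9) = 5971.1 m/s
Total dV = 3820.3 + 5971.1 = 9791.4 m/s ~ 9791 m/s

9791 m/s


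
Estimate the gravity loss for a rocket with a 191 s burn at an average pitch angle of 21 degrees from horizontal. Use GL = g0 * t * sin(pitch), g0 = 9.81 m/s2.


GL = 9.81 * 191 * sin(21 deg) = 671 m/s

671 m/s


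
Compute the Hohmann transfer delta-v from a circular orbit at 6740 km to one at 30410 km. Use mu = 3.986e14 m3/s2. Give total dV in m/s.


V1 = sqrt(mu/r1) = 7690.22 m/s
dV1 = V1*(sqrt(2*r2/(r1+r2)) - 1) = 2149.5 m/s
V2 = sqrt(mu/r2) = 3620.43 m/s
dV2 = V2*(1 - sqrt(2*r1/(r1+r2))) = 1439.58 m/s
Total dV = 3589 m/s

3589 m/s


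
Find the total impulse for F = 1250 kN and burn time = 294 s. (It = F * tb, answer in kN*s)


It = 1250 * 294 = 367500 kN*s

367500 kN*s


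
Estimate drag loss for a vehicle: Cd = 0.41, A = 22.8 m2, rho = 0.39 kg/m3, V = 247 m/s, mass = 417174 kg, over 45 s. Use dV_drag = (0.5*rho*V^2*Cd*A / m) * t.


D = 0.5 * 0.39 * 247^2 * 0.41 * 22.8 = 111210.87 N
a = 111210.87 / 417174 = 0.2666 m/s2
dV = 0.2666 * 45 = 12.0 m/s

12.0 m/s


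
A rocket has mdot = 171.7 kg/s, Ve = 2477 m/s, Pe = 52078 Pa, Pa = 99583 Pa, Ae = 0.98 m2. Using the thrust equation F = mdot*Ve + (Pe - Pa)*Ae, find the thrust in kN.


F = 171.7 * 2477 + (52078 - 99583) * 0.98 = 378746.0 N = 378.7 kN

378.7 kN


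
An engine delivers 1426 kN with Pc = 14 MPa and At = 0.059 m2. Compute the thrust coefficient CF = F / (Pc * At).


CF = 1426000 / (14e6 * 0.059) = 1.73

1.73


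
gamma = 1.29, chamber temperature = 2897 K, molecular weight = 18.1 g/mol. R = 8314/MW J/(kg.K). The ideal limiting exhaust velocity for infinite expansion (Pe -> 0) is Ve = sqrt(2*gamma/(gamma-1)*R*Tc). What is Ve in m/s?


R = 8314 / 18.1 = 459.34 J/(kg.K)
Ve = sqrt(2 * 1.29 / (1.29 - 1) * 459.34 * 2897) = 3441 m/s

3441 m/s


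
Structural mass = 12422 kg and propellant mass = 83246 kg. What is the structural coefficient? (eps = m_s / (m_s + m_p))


eps = 12422 / (12422 + 83246) = 0.1298

0.1298


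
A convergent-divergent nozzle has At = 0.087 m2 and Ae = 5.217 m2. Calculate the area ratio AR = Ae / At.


AR = 5.217 / 0.087 = 60.0

60.0


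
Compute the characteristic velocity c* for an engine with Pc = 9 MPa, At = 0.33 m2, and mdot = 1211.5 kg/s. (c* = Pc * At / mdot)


c* = 9e6 * 0.33 / 1211.5 = 2452 m/s

2452 m/s


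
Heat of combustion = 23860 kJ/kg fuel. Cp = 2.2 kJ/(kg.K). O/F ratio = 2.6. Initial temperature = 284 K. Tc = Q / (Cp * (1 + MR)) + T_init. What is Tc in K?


Tc = 23860 / (2.2 * (1 + 2.6)) + 284 = 3297 K

3297 K


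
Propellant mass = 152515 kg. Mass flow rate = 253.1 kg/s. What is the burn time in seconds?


tb = 152515 / 253.1 = 602.6 s

602.6 s


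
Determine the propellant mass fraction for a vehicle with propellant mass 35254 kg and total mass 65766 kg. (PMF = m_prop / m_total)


PMF = 35254 / 65766 = 0.536

0.536


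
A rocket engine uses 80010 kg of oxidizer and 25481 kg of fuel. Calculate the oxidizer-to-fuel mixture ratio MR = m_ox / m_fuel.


MR = 80010 / 25481 = 3.14

3.14


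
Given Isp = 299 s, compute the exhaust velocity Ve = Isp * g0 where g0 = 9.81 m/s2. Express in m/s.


Ve = Isp * g0 = 299 * 9.81 = 2933.2 m/s

2933.2 m/s


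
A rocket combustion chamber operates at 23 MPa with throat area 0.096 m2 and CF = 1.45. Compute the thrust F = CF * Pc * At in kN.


F = 1.45 * 23e6 * 0.096 = 3.2016e+06 N = 3201.6 kN

3201.6 kN


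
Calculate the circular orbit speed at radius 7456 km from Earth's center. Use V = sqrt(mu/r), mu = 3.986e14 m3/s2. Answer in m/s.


V = sqrt(3.986e14 / 7456000) = 7312 m/s

7312 m/s


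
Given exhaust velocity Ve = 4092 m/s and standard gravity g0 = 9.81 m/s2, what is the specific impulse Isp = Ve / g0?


Isp = Ve / g0 = 4092 / 9.81 = 417.1 s

417.1 s


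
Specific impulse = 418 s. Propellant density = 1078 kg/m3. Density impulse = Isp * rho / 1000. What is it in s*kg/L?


rho*Isp = 418 * 1078 / 1000 = 451 s*kg/L

451 s*kg/L


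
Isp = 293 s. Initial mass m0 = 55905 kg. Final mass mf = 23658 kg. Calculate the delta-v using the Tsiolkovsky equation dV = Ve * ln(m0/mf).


Ve = 293 * 9.81 = 2874.33 m/s
dV = 2874.33 * ln(55905/23658) = 2472 m/s

2472 m/s


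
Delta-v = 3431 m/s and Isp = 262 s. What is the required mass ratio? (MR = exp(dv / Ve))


Ve = 262 * 9.81 = 2570.22 m/s
MR = exp(3431 / 2570.22) = 3.8

3.8


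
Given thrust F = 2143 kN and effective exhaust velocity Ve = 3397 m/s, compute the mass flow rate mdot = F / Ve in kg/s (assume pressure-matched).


mdot = F / Ve = 2143000 / 3397 = 630.9 kg/s

630.9 kg/s


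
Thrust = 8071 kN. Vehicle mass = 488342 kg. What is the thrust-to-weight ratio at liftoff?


TWR = 8071000 / (488342 * 9.81) = 1.68

1.68


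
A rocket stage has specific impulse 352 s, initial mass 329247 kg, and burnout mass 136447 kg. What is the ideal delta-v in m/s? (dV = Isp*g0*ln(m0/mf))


Ve = 352 * 9.81 = 3453.12 m/s
dV = 3453.12 * ln(329247/136447) = 3042 m/s

3042 m/s


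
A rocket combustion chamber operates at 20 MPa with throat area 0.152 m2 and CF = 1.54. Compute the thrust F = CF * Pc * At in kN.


F = 1.54 * 20e6 * 0.152 = 4.6816e+06 N = 4681.6 kN

4681.6 kN


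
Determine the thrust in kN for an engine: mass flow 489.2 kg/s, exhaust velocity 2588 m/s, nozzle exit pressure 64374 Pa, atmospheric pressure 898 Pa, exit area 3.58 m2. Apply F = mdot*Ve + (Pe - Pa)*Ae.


F = 489.2 * 2588 + (64374 - 898) * 3.58 = 1.4933e+06 N = 1493.3 kN

1493.3 kN


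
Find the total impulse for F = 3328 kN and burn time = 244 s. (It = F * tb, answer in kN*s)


It = 3328 * 244 = 812032 kN*s

812032 kN*s


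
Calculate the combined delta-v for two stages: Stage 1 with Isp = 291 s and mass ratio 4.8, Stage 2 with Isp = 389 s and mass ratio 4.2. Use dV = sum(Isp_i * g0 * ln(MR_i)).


dV1 = 291 * 9.81 * ln(4.8) = 4477.9 m/s
dV2 = 389 * 9.81 * ln(4.2) = 5476.4 m/s
Total dV = 4477.9 + 5476.4 = 9954.3 m/s ~ 9954 m/s

9954 m/s
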